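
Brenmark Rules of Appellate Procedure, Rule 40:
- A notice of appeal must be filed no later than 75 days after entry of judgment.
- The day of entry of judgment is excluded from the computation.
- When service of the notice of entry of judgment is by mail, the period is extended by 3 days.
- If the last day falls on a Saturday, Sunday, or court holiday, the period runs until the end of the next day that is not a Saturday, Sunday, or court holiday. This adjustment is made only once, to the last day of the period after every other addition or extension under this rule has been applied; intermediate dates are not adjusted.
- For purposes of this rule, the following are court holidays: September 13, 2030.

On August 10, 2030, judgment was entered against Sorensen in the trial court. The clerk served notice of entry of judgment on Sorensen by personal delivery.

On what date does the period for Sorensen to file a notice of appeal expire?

75 days after August 10, 2030 is October 24, 2030.
Service was not by mail, so no mail extension applies.
October 24, 2030 is a Thursday and not a court holiday, so no extension applies.

October 24, 2030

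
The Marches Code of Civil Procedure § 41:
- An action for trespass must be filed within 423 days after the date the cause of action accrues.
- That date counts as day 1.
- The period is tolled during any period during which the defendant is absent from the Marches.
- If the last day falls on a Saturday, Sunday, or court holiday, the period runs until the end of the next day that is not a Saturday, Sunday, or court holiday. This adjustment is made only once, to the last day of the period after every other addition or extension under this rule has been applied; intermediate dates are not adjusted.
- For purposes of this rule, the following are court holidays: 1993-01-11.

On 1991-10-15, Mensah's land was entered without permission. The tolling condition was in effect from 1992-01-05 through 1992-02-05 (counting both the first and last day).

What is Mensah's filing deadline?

Counting 1991-10-15 as day 1, day 423 is December 10, 1992.
From January 5, 1992 through February 5, 1992 inclusive is 32 days; tolling adds 32 days: December 10, 1992 + 32 days = January 11, 1993.
January 11, 1993 is a listed holiday. The next qualifying day is January 12, 1993.

January 12, 1993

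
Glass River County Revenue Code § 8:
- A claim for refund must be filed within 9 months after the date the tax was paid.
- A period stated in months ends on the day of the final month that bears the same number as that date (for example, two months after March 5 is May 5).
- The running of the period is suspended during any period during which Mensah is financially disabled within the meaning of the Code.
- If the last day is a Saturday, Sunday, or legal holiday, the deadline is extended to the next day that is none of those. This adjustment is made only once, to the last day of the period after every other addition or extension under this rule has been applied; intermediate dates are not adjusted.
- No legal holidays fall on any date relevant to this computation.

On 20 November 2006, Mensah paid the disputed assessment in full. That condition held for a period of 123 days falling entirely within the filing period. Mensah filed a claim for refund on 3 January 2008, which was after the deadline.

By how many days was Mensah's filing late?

13 days

9 months after 20 November 2006 is August 20, 2007.
Tolling adds 123 days: August 20, 2007 + 123 days = December 21, 2007.
December 21, 2007 is a Friday and not a legal holiday, so no extension applies.
The deadline is December 21, 2007; from December 21, 2007 to January 3, 2008 is 13 days.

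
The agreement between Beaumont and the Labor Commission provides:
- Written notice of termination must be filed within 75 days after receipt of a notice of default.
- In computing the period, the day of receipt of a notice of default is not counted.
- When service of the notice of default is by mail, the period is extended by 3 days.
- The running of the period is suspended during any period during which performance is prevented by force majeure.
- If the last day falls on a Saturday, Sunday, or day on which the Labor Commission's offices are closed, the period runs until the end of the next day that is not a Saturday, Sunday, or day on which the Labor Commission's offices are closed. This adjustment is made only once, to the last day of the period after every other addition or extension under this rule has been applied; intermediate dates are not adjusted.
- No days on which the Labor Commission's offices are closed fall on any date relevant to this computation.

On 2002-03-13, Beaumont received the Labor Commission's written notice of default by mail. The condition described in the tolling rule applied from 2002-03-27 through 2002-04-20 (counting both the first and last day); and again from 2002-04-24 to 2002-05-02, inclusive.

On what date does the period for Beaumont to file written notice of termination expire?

75 days after 2002-03-13 is May 27, 2002.
Service was by mail, adding 3 days: May 27, 2002 + 3 days = May 30, 2002.
From March 27, 2002 through April 20, 2002 inclusive is 25 days; tolling adds 25 days: May 30, 2002 + 25 days = June 24, 2002.
From April 24, 2002 through May 2, 2002 inclusive is 9 days; tolling adds 9 days: June 24, 2002 + 9 days = July 3, 2002.
July 3, 2002 is a Wednesday and not a day on which the Labor Commission's offices are closed, so no extension applies.

July 3, 2002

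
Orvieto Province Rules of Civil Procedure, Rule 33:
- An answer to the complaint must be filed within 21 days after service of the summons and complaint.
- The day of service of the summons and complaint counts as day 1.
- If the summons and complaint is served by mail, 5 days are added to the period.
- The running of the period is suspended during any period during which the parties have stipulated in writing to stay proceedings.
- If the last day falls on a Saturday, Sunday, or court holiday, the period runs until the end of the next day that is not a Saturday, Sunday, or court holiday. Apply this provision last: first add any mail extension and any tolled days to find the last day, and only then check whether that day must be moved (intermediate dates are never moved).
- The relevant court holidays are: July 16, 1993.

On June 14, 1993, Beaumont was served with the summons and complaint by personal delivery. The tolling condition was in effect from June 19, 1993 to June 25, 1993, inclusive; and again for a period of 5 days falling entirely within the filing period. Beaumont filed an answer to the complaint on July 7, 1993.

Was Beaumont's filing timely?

Counting June 14, 1993 as day 1, day 21 is July 4, 1993.
Service was not by mail, so no mail extension applies.
From June 19, 1993 through June 25, 1993 inclusive is 7 days; tolling adds 7 days: July 4, 1993 + 7 days = July 11, 1993.
Tolling adds 5 days: July 11, 1993 + 5 days = July 16, 1993.
July 16, 1993 is a listed holiday; July 17, 1993 is Saturday; July 18, 1993 is Sunday. The next qualifying day is July 19, 1993.
The deadline is July 19, 1993; the filing on July 7, 1993 is on or before that date.

Yes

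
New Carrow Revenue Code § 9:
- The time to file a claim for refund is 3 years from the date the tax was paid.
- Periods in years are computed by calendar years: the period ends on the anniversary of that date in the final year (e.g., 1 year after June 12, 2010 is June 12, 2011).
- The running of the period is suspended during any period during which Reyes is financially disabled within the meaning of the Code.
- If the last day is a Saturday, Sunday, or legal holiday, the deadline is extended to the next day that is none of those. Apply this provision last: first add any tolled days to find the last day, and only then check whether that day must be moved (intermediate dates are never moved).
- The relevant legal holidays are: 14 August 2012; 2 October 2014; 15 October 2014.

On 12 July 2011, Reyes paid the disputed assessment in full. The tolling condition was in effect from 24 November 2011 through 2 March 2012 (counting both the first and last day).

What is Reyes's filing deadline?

October 20, 2014

3 years after 12 July 2011 is July 12, 2014.
From November 24, 2011 through March 2, 2012 inclusive is 100 days; tolling adds 100 days: July 12, 2014 + 100 days = October 20, 2014.
October 20, 2014 is a Monday and not a legal holiday, so no extension applies.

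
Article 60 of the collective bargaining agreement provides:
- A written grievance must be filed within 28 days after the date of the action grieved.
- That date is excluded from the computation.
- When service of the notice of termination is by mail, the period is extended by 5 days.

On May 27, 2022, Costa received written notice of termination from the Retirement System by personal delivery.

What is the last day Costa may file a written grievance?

June 24, 2022

28 days after May 27, 2022 is June 24, 2022.
Service was not by mail, so no mail extension applies.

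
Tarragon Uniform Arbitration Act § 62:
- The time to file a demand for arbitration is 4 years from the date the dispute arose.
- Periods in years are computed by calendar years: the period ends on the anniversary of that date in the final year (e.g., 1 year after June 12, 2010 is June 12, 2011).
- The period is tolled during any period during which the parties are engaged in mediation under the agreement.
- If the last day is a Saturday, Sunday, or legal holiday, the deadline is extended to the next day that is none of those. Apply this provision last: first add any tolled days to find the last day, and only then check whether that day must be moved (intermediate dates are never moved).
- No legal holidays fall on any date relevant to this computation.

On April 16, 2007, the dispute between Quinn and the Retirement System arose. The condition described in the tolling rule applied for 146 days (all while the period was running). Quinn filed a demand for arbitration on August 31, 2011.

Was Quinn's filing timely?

4 years after April 16, 2007 is April 16, 2011.
Tolling adds 146 days: April 16, 2011 + 146 days = September 9, 2011.
September 9, 2011 is a Friday and not a legal holiday, so no extension applies.
The deadline is September 9, 2011; the filing on August 31, 2011 is on or before that date.

Yes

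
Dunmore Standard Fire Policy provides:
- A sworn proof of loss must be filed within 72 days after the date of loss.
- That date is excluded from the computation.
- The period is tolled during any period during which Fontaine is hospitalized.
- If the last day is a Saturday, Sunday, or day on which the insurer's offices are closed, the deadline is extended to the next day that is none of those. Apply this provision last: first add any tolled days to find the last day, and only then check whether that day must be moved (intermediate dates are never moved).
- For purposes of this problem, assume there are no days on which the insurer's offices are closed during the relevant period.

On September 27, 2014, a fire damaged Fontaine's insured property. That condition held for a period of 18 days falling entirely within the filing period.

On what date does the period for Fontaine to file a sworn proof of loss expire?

December 26, 2014

72 days after September 27, 2014 is December 8, 2014.
Tolling adds 18 days: December 8, 2014 + 18 days = December 26, 2014.
December 26, 2014 is a Friday and not a day on which the insurer's offices are closed, so no extension applies.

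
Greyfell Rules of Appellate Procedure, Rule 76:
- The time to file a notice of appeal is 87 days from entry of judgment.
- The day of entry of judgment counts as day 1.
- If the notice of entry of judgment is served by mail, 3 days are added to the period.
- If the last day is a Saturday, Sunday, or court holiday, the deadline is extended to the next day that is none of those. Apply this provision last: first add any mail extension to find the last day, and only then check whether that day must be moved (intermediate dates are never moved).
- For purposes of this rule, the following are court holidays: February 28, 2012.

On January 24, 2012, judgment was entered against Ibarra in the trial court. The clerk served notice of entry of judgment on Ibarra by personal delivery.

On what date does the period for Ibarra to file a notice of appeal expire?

Counting January 24, 2012 as day 1, day 87 is April 19, 2012.
Service was not by mail, so no mail extension applies.
April 19, 2012 is a Thursday and not a court holiday, so no extension applies.

April 19, 2012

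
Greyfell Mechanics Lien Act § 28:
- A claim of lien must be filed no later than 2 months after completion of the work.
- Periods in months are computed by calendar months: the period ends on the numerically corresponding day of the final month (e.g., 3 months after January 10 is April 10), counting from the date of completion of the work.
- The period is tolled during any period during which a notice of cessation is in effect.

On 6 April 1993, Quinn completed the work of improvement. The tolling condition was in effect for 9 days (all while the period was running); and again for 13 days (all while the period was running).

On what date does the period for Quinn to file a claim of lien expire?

June 28, 1993

2 months after 6 April 1993 is June 6, 1993.
Tolling adds 9 days: June 6, 1993 + 9 days = June 15, 1993.
Tolling adds 13 days: June 15, 1993 + 13 days = June 28, 1993.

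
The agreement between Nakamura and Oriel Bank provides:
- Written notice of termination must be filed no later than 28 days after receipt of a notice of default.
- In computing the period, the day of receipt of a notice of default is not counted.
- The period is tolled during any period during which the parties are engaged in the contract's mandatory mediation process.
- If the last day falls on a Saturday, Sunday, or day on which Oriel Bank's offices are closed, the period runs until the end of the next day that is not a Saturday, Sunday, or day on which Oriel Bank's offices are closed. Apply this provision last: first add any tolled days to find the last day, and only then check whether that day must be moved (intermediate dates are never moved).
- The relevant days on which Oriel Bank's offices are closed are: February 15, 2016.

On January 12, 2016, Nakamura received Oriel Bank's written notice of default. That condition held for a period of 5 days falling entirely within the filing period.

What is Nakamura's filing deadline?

28 days after January 12, 2016 is February 9, 2016.
Tolling adds 5 days: February 9, 2016 + 5 days = February 14, 2016.
February 14, 2016 is Sunday; February 15, 2016 is a listed holiday. The next qualifying day is February 16, 2016.

February 16, 2016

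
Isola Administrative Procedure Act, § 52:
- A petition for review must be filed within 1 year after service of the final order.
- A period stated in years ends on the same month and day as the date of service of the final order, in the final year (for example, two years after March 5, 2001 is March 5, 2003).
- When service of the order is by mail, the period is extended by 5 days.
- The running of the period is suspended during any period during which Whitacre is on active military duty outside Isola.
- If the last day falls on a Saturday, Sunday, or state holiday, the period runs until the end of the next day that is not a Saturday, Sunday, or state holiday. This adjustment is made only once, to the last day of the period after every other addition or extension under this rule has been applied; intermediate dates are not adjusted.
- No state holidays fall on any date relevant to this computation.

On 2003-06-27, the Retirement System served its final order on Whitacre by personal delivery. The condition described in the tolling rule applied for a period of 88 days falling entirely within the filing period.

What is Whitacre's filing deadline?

September 23, 2004

1 year after 2003-06-27 is June 27, 2004.
Service was not by mail, so no mail extension applies.
Tolling adds 88 days: June 27, 2004 + 88 days = September 23, 2004.
September 23, 2004 is a Thursday and not a state holiday, so no extension applies.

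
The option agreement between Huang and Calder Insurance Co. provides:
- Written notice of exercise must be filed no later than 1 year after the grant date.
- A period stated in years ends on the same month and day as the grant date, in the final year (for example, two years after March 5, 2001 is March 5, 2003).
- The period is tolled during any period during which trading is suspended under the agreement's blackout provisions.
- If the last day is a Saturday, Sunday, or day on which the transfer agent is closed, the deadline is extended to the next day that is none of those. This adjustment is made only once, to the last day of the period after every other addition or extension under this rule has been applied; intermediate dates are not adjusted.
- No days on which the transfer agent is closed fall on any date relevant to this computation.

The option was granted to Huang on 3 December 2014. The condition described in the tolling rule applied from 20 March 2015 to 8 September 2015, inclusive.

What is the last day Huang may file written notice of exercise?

May 24, 2016

1 year after 3 December 2014 is December 3, 2015.
From March 20, 2015 through September 8, 2015 inclusive is 173 days; tolling adds 173 days: December 3, 2015 + 173 days = May 24, 2016.
May 24, 2016 is a Tuesday and not a day on which the transfer agent is closed, so no extension applies.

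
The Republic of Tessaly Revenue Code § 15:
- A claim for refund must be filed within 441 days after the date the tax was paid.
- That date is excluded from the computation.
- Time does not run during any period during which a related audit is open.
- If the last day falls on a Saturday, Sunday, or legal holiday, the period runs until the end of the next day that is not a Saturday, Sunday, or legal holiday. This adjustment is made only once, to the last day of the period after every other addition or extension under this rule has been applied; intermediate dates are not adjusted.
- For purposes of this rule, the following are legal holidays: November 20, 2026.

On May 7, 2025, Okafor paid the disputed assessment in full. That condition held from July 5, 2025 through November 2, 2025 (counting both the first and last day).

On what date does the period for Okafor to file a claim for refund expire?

November 23, 2026

441 days after May 7, 2025 is July 22, 2026.
From July 5, 2025 through November 2, 2025 inclusive is 121 days; tolling adds 121 days: July 22, 2026 + 121 days = November 20, 2026.
November 20, 2026 is a listed holiday; November 21, 2026 is Saturday; November 22, 2026 is Sunday. The next qualifying day is November 23, 2026.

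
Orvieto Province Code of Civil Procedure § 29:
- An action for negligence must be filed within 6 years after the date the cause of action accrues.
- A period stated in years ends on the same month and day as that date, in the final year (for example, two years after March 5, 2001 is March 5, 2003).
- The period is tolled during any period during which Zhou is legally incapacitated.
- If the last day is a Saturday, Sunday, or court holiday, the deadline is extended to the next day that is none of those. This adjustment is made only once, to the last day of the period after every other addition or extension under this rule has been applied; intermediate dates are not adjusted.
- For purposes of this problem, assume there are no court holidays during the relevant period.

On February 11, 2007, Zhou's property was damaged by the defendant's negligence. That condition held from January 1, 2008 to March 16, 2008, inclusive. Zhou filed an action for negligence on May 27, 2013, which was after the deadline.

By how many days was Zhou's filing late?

6 years after February 11, 2007 is February 11, 2013.
From January 1, 2008 through March 16, 2008 inclusive is 76 days; tolling adds 76 days: February 11, 2013 + 76 days = April 28, 2013.
April 28, 2013 is Sunday. The next qualifying day is April 29, 2013.
The deadline is April 29, 2013; from April 29, 2013 to May 27, 2013 is 28 days.

28 days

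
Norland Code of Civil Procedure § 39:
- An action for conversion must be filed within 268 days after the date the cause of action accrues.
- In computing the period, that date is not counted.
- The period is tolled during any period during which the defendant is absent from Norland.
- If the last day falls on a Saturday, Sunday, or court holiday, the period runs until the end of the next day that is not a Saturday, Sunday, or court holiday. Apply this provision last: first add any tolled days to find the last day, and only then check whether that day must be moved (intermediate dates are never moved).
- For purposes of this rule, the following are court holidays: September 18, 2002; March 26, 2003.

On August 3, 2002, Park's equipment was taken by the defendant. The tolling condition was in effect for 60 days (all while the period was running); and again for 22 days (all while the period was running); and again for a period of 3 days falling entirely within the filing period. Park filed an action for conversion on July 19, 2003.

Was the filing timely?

Yes

268 days after August 3, 2002 is April 28, 2003.
Tolling adds 60 days: April 28, 2003 + 60 days = June 27, 2003.
Tolling adds 22 days: June 27, 2003 + 22 days = July 19, 2003.
Tolling adds 3 days: July 19, 2003 + 3 days = July 22, 2003.
July 22, 2003 is a Tuesday and not a court holiday, so no extension applies.
The deadline is July 22, 2003; the filing on July 19, 2003 is on or before that date.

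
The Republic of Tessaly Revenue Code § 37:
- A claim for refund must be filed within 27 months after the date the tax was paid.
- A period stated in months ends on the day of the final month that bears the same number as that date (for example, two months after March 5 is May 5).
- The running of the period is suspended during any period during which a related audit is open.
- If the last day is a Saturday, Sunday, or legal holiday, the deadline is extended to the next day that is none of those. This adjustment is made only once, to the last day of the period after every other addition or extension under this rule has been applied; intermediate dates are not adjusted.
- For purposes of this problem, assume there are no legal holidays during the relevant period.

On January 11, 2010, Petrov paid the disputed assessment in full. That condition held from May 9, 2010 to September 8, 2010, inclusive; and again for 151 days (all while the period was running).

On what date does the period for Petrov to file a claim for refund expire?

27 months after January 11, 2010 is April 11, 2012.
From May 9, 2010 through September 8, 2010 inclusive is 123 days; tolling adds 123 days: April 11, 2012 + 123 days = August 12, 2012.
Tolling adds 151 days: August 12, 2012 + 151 days = January 10, 2013.
January 10, 2013 is a Thursday and not a legal holiday, so no extension applies.

January 10, 2013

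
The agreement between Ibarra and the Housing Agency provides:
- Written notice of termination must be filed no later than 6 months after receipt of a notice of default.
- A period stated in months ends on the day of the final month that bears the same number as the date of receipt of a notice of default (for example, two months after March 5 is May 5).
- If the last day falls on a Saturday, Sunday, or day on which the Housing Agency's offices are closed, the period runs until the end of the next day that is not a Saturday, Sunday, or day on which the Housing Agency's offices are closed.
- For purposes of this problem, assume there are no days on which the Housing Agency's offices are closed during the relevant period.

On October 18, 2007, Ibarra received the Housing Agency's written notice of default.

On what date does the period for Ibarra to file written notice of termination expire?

6 months after October 18, 2007 is April 18, 2008.
April 18, 2008 is a Friday and not a day on which the Housing Agency's offices are closed, so no extension applies.

April 18, 2008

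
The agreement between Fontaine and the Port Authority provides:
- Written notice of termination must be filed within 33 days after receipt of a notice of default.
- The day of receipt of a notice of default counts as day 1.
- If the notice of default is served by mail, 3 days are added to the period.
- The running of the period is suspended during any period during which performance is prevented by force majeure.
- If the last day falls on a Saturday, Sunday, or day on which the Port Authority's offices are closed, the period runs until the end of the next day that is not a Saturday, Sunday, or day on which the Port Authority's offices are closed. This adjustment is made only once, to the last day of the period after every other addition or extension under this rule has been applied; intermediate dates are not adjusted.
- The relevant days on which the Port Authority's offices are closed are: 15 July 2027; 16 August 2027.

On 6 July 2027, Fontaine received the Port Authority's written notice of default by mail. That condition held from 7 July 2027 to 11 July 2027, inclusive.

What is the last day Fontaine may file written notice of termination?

August 17, 2027

Counting 6 July 2027 as day 1, day 33 is August 7, 2027.
Service was by mail, adding 3 days: August 7, 2027 + 3 days = August 10, 2027.
From July 7, 2027 through July 11, 2027 inclusive is 5 days; tolling adds 5 days: August 10, 2027 + 5 days = August 15, 2027.
August 15, 2027 is Sunday; August 16, 2027 is a listed holiday. The next qualifying day is August 17, 2027.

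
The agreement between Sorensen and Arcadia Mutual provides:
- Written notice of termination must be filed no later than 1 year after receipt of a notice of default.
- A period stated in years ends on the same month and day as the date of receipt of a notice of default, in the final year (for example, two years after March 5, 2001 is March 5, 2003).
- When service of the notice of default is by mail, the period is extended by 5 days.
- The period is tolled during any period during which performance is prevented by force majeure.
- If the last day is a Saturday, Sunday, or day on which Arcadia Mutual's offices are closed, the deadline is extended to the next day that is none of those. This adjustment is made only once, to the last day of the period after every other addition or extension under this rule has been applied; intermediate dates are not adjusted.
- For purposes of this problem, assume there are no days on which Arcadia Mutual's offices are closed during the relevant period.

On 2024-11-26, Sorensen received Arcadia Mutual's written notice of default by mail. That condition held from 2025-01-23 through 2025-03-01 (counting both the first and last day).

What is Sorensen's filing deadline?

1 year after 2024-11-26 is November 26, 2025.
Service was by mail, adding 5 days: November 26, 2025 + 5 days = December 1, 2025.
From January 23, 2025 through March 1, 2025 inclusive is 38 days; tolling adds 38 days: December 1, 2025 + 38 days = January 8, 2026.
January 8, 2026 is a Thursday and not a day on which Arcadia Mutual's offices are closed, so no extension applies.

January 8, 2026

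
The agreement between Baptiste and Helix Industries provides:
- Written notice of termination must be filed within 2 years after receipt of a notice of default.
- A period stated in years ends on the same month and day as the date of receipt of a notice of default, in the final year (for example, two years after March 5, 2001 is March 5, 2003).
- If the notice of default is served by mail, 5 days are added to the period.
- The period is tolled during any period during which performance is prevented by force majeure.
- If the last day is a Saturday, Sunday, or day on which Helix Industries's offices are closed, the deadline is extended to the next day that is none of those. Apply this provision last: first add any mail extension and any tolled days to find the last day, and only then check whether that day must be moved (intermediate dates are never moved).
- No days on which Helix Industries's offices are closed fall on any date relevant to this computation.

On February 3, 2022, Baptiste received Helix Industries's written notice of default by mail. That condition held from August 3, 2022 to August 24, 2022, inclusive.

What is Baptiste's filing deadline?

March 1, 2024

2 years after February 3, 2022 is February 3, 2024.
Service was by mail, adding 5 days: February 3, 2024 + 5 days = February 8, 2024.
From August 3, 2022 through August 24, 2022 inclusive is 22 days; tolling adds 22 days: February 8, 2024 + 22 days = March 1, 2024.
March 1, 2024 is a Friday and not a day on which Helix Industries's offices are closed, so no extension applies.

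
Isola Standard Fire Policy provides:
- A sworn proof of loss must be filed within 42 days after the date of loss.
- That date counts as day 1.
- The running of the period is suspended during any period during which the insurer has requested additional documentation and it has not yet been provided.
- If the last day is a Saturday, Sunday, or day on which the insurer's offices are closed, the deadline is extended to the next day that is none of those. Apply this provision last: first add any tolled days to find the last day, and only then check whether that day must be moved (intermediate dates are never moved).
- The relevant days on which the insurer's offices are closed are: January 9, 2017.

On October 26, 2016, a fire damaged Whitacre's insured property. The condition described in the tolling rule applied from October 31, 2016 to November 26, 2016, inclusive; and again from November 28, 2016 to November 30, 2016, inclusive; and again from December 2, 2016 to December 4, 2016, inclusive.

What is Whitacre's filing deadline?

Counting October 26, 2016 as day 1, day 42 is December 6, 2016.
From October 31, 2016 through November 26, 2016 inclusive is 27 days; tolling adds 27 days: December 6, 2016 + 27 days = January 2, 2017.
From November 28, 2016 through November 30, 2016 inclusive is 3 days; tolling adds 3 days: January 2, 2017 + 3 days = January 5, 2017.
From December 2, 2016 through December 4, 2016 inclusive is 3 days; tolling adds 3 days: January 5, 2017 + 3 days = January 8, 2017.
January 8, 2017 is Sunday; January 9, 2017 is a listed holiday. The next qualifying day is January 10, 2017.

January 10, 2017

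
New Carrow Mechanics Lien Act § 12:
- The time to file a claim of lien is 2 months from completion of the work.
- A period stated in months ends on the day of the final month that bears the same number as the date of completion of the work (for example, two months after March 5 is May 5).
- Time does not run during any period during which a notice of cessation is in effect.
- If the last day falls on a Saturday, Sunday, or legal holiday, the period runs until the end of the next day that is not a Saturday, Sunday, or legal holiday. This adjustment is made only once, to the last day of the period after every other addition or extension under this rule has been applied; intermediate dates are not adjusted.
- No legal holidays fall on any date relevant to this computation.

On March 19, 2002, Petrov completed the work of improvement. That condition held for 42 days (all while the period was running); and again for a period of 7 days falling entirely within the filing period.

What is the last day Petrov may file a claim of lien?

July 8, 2002

2 months after March 19, 2002 is May 19, 2002.
Tolling adds 42 days: May 19, 2002 + 42 days = June 30, 2002.
Tolling adds 7 days: June 30, 2002 + 7 days = July 7, 2002.
July 7, 2002 is Sunday. The next qualifying day is July 8, 2002.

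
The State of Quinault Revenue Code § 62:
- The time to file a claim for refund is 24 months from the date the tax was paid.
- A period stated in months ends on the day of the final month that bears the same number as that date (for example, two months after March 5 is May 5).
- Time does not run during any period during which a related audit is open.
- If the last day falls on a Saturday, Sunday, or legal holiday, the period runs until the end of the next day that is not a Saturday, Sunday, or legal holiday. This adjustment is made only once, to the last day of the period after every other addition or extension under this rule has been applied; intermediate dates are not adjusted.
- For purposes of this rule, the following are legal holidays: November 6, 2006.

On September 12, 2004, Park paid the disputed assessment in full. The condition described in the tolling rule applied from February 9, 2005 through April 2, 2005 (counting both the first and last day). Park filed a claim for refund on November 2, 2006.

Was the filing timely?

Yes

24 months after September 12, 2004 is September 12, 2006.
From February 9, 2005 through April 2, 2005 inclusive is 53 days; tolling adds 53 days: September 12, 2006 + 53 days = November 4, 2006.
November 4, 2006 is Saturday; November 5, 2006 is Sunday; November 6, 2006 is a listed holiday. The next qualifying day is November 7, 2006.
The deadline is November 7, 2006; the filing on November 2, 2006 is on or before that date.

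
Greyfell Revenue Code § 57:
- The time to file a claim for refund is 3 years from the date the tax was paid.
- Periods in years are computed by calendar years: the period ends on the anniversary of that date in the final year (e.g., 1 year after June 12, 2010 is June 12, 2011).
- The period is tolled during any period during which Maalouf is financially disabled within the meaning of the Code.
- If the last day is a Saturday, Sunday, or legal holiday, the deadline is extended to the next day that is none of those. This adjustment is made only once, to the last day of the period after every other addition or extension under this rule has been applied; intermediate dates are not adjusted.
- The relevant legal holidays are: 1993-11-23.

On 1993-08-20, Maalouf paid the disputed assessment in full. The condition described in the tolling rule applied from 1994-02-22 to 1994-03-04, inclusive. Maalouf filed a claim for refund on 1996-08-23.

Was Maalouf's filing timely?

Yes

3 years after 1993-08-20 is August 20, 1996.
From February 22, 1994 through March 4, 1994 inclusive is 11 days; tolling adds 11 days: August 20, 1996 + 11 days = August 31, 1996.
August 31, 1996 is Saturday; September 1, 1996 is Sunday. The next qualifying day is September 2, 1996.
The deadline is September 2, 1996; the filing on August 23, 1996 is on or before that date.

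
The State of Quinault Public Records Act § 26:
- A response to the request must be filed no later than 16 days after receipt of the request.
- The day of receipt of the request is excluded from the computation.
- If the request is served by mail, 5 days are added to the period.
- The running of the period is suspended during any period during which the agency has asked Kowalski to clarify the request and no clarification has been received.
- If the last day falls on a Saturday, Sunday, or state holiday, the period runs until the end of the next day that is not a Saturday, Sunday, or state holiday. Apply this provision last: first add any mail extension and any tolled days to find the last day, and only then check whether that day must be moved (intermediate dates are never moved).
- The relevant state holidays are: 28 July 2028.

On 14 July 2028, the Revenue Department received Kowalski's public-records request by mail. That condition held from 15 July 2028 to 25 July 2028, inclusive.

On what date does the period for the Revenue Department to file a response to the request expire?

16 days after 14 July 2028 is July 30, 2028.
Service was by mail, adding 5 days: July 30, 2028 + 5 days = August 4, 2028.
From July 15, 2028 through July 25, 2028 inclusive is 11 days; tolling adds 11 days: August 4, 2028 + 11 days = August 15, 2028.
August 15, 2028 is a Tuesday and not a state holiday, so no extension applies.

August 15, 2028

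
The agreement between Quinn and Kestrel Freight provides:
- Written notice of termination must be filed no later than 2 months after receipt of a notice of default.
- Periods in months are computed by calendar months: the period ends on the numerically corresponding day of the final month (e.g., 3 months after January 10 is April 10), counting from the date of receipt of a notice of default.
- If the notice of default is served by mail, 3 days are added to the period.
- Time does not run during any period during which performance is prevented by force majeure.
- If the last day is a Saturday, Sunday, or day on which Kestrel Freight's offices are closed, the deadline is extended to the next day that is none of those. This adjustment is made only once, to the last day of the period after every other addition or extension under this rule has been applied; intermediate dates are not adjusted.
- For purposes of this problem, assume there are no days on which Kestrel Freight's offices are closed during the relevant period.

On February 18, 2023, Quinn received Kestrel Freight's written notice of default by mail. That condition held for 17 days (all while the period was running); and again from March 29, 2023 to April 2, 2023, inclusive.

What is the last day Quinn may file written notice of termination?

May 15, 2023

2 months after February 18, 2023 is April 18, 2023.
Service was by mail, adding 3 days: April 18, 2023 + 3 days = April 21, 2023.
Tolling adds 17 days: April 21, 2023 + 17 days = May 8, 2023.
From March 29, 2023 through April 2, 2023 inclusive is 5 days; tolling adds 5 days: May 8, 2023 + 5 days = May 13, 2023.
May 13, 2023 is Saturday; May 14, 2023 is Sunday. The next qualifying day is May 15, 2023.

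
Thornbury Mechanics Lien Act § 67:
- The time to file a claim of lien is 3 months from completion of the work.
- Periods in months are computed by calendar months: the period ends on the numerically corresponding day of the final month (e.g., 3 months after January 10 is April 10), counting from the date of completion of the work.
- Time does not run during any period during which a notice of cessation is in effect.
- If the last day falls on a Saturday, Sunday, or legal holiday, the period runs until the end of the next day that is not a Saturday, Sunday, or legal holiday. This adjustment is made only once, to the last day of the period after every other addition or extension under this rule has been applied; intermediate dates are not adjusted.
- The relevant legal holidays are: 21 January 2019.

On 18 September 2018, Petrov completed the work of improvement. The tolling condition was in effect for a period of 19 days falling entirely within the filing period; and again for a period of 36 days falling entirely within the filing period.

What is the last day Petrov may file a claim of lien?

3 months after 18 September 2018 is December 18, 2018.
Tolling adds 19 days: December 18, 2018 + 19 days = January 6, 2019.
Tolling adds 36 days: January 6, 2019 + 36 days = February 11, 2019.
February 11, 2019 is a Monday and not a legal holiday, so no extension applies.

February 11, 2019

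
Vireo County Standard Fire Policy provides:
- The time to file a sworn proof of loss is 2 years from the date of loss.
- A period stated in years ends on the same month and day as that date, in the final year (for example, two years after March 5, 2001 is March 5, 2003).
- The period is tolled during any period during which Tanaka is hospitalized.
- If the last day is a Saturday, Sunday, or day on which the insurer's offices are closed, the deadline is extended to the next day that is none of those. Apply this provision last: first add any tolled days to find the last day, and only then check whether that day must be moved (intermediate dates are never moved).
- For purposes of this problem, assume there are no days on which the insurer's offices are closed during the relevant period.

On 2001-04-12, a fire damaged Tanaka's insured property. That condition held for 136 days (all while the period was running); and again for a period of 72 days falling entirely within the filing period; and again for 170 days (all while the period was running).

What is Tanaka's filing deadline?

2 years after 2001-04-12 is April 12, 2003.
Tolling adds 136 days: April 12, 2003 + 136 days = August 26, 2003.
Tolling adds 72 days: August 26, 2003 + 72 days = November 6, 2003.
Tolling adds 170 days: November 6, 2003 + 170 days = April 24, 2004.
April 24, 2004 is Saturday; April 25, 2004 is Sunday. The next qualifying day is April 26, 2004.

April 26, 2004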